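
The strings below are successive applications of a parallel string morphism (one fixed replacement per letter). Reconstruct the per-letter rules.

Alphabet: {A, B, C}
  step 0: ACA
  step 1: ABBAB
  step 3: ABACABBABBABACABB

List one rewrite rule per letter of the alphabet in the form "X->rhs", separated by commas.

A->AB, B->AC, C->B

  step 0 ⇒ step 1: ACA ⇒ AB·B·AB
    A ↦ AB
    C ↦ B
    B ↦ AC  (constrained at step 1)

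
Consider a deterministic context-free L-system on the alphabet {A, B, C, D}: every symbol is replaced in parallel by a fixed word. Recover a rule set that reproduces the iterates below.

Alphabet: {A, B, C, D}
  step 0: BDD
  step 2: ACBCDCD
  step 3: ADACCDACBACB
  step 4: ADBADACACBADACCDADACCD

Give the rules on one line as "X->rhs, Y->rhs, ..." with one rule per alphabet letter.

  step 3 ⇒ step 4: ADACCDACBACB ⇒ AD·B·AD·AC·AC·B·AD·AC·CD·AD·AC·CD
    A ↦ AD
    B ↦ CD
    C ↦ AC
    D ↦ B

A->AD, B->CD, C->AC, D->B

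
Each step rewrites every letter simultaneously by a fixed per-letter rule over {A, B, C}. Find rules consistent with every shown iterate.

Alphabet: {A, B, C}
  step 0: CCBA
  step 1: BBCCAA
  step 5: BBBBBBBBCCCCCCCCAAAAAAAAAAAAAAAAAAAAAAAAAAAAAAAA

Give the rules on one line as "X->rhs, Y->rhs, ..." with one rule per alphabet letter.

A->AA, B->CC, C->B

  step 0 ⇒ step 1: CCBA ⇒ B·B·CC·AA
    A ↦ AA
    B ↦ CC
    C ↦ B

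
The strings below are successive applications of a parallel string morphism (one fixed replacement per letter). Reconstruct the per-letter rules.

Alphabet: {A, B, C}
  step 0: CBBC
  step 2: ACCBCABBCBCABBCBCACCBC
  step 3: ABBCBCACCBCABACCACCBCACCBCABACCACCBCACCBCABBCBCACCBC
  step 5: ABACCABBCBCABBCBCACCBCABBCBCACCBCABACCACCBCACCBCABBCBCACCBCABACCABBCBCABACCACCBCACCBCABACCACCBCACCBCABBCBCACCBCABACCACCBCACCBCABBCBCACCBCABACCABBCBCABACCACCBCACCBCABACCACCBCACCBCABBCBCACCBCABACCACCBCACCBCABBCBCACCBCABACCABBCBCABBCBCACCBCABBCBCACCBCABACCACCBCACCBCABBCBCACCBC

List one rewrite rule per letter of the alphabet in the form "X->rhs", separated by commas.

A->AB, B->ACC, C->BC

  step 2 ⇒ step 3: ACCBCABBCBCABBCBCACCBC ⇒ AB·BC·BC·ACC·BC·AB·ACC·ACC·BC·ACC·BC·AB·ACC·ACC·BC·ACC·BC·AB·BC·BC·ACC·BC
    A ↦ AB
    B ↦ ACC
    C ↦ BC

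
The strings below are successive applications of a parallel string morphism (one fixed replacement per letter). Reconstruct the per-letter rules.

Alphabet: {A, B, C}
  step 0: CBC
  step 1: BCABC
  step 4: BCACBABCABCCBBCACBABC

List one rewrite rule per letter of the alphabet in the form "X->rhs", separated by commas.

A->CB, B->A, C->BC

  step 0 ⇒ step 1: CBC ⇒ BC·A·BC
    B ↦ A
    C ↦ BC
    A ↦ CB  (constrained at step 1)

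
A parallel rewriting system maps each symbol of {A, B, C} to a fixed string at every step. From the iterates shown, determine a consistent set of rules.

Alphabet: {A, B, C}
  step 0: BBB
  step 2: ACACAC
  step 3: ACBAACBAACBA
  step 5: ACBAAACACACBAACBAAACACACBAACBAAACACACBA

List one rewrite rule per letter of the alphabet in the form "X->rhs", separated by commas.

  step 2 ⇒ step 3: ACACAC ⇒ AC·BA·AC·BA·AC·BA
    A ↦ AC
    C ↦ BA
    B ↦ A  (constrained at step 0)

A->AC, B->A, C->BA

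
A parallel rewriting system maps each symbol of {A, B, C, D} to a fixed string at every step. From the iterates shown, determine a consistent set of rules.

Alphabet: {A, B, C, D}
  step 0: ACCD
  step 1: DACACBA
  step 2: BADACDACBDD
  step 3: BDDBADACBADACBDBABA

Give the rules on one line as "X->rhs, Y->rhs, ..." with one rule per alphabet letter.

A->D, B->BD, C->AC, D->BA

  step 2 ⇒ step 3: BADACDACBDD ⇒ BD·D·BA·D·AC·BA·D·AC·BD·BA·BA
    A ↦ D
    B ↦ BD
    C ↦ AC
    D ↦ BA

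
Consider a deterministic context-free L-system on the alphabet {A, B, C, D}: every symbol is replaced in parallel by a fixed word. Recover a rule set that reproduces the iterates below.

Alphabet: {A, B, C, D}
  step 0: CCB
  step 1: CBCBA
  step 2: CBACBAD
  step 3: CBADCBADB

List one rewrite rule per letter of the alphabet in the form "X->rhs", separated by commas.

  step 2 ⇒ step 3: CBACBAD ⇒ CB·A·D·CB·A·D·B
    A ↦ D
    B ↦ A
    C ↦ CB
    D ↦ B

A->D, B->A, C->CB, D->B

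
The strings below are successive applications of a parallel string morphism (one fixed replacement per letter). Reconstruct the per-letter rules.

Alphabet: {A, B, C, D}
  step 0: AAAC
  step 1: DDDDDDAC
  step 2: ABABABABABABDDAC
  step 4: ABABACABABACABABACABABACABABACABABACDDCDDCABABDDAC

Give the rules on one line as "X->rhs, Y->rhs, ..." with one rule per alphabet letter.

  step 1 ⇒ step 2: DDDDDDAC ⇒ AB·AB·AB·AB·AB·AB·DD·AC
    A ↦ DD
    C ↦ AC
    D ↦ AB
    B ↦ C  (constrained at step 2)

A->DD, B->C, C->AC, D->AB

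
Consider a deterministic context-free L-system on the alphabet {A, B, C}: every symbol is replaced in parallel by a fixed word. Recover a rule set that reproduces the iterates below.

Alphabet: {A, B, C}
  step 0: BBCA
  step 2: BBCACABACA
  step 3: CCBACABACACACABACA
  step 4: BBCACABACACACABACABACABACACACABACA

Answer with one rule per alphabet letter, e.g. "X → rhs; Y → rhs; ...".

A->ACA, B->C, C->B

  step 3 ⇒ step 4: CCBACABACACACABACA ⇒ B·B·C·ACA·B·ACA·C·ACA·B·ACA·B·ACA·B·ACA·C·ACA·B·ACA
    A ↦ ACA
    B ↦ C
    C ↦ B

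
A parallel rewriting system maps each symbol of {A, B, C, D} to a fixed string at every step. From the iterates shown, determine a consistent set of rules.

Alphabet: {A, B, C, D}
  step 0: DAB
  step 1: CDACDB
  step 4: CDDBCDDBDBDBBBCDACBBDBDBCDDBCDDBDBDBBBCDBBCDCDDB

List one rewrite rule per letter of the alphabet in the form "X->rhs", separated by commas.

A->AC, B->DB, C->BB, D->CD

  step 0 ⇒ step 1: DAB ⇒ CD·AC·DB
    A ↦ AC
    B ↦ DB
    D ↦ CD
    C ↦ BB  (constrained at step 1)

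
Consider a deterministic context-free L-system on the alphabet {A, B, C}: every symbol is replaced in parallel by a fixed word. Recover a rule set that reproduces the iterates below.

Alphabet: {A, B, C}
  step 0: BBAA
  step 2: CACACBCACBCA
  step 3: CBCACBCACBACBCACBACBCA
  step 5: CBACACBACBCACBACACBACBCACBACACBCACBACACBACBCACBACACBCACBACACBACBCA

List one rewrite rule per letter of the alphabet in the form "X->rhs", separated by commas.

  step 2 ⇒ step 3: CACACBCACBCA ⇒ CB·CA·CB·CA·CB·A·CB·CA·CB·A·CB·CA
    A ↦ CA
    B ↦ A
    C ↦ CB

A->CA, B->A, C->CB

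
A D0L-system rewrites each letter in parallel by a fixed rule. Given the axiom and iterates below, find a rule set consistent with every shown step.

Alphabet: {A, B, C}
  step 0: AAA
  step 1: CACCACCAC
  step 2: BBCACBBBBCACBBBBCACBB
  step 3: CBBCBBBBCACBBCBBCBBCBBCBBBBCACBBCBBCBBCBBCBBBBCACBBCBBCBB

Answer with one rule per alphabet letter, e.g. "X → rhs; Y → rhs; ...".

  step 2 ⇒ step 3: BBCACBBBBCACBBBBCACBB ⇒ CBB·CBB·BB·CAC·BB·CBB·CBB·CBB·CBB·BB·CAC·BB·CBB·CBB·CBB·CBB·BB·CAC·BB·CBB·CBB
    A ↦ CAC
    B ↦ CBB
    C ↦ BB

A->CAC, B->CBB, C->BB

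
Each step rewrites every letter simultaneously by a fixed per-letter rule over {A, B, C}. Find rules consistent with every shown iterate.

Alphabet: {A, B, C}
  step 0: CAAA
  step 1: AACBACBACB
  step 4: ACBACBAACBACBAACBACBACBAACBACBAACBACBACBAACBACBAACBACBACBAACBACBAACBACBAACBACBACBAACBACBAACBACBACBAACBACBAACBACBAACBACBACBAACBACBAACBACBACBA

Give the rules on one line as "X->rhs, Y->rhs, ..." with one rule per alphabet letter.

A->ACB, B->CBA, C->A

  step 0 ⇒ step 1: CAAA ⇒ A·ACB·ACB·ACB
    A ↦ ACB
    C ↦ A
    B ↦ CBA  (constrained at step 1)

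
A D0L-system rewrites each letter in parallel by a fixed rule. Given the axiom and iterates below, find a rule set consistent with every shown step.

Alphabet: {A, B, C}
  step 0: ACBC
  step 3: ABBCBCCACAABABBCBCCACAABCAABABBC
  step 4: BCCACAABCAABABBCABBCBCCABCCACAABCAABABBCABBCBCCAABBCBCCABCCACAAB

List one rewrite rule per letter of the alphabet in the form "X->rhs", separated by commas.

  step 3 ⇒ step 4: ABBCBCCACAABABBCBCCACAABCAABABBC ⇒ BC·CA·CA·AB·CA·AB·AB·BC·AB·BC·BC·CA·BC·CA·CA·AB·CA·AB·AB·BC·AB·BC·BC·CA·AB·BC·BC·CA·BC·CA·CA·AB
    A ↦ BC
    B ↦ CA
    C ↦ AB

A->BC, B->CA, C->AB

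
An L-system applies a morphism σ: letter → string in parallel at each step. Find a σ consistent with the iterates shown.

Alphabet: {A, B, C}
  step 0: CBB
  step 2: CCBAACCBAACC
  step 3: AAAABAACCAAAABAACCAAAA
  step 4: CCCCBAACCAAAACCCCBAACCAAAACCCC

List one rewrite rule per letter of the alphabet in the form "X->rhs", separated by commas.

  step 3 ⇒ step 4: AAAABAACCAAAABAACCAAAA ⇒ C·C·C·C·BAA·C·C·AA·AA·C·C·C·C·BAA·C·C·AA·AA·C·C·C·C
    A ↦ C
    B ↦ BAA
    C ↦ AA

A->C, B->BAA, C->AA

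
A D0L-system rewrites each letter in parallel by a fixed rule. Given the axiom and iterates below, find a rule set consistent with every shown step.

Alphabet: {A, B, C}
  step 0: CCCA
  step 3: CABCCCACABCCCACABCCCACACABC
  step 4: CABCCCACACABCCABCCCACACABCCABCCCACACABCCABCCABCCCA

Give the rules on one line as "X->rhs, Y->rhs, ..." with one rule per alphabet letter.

A->BC, B->C, C->CA

  step 3 ⇒ step 4: CABCCCACABCCCACABCCCACACABC ⇒ CA·BC·C·CA·CA·CA·BC·CA·BC·C·CA·CA·CA·BC·CA·BC·C·CA·CA·CA·BC·CA·BC·CA·BC·C·CA
    A ↦ BC
    B ↦ C
    C ↦ CA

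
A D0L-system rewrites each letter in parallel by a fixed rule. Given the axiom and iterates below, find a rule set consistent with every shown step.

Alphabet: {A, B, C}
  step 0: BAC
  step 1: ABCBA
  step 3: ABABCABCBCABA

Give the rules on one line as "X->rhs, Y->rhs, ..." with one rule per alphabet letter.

A->BC, B->A, C->BA

  step 0 ⇒ step 1: BAC ⇒ A·BC·BA
    A ↦ BC
    B ↦ A
    C ↦ BA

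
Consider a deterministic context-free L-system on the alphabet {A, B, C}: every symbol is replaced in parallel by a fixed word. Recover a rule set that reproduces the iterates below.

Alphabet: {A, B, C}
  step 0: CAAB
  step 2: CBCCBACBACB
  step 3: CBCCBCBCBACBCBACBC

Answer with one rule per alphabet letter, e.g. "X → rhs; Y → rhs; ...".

  step 2 ⇒ step 3: CBCCBACBACB ⇒ CB·C·CB·CB·C·BA·CB·C·BA·CB·C
    A ↦ BA
    B ↦ C
    C ↦ CB

A->BA, B->C, C->CB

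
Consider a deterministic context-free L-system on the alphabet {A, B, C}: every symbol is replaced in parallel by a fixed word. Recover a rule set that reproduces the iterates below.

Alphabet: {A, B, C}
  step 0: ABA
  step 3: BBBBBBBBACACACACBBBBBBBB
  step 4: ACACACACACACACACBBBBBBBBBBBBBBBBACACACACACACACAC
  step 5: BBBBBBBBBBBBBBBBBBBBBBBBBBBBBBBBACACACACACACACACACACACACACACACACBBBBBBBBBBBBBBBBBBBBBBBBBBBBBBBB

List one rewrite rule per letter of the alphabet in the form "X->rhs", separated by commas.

  step 4 ⇒ step 5: ACACACACACACACACBBBBBBBBBBBBBBBBACACACACACACACAC ⇒ BB·BB·BB·BB·BB·BB·BB·BB·BB·BB·BB·BB·BB·BB·BB·BB·AC·AC·AC·AC·AC·AC·AC·AC·AC·AC·AC·AC·AC·AC·AC·AC·BB·BB·BB·BB·BB·BB·BB·BB·BB·BB·BB·BB·BB·BB·BB·BB
    A ↦ BB
    B ↦ AC
    C ↦ BB

A->BB, B->AC, C->BB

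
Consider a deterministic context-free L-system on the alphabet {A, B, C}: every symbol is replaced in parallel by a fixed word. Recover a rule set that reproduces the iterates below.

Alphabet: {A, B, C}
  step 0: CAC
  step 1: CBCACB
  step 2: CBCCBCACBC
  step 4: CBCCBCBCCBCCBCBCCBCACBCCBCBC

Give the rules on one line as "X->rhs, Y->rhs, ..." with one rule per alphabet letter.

A->CA, B->C, C->CB

  step 1 ⇒ step 2: CBCACB ⇒ CB·C·CB·CA·CB·C
    A ↦ CA
    B ↦ C
    C ↦ CB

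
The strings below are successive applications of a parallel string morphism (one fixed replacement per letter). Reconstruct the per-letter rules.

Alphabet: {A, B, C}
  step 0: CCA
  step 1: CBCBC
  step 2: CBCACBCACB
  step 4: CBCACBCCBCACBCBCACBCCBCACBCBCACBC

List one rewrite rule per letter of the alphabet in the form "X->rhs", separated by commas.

A->C, B->CA, C->CB

  step 1 ⇒ step 2: CBCBC ⇒ CB·CA·CB·CA·CB
    B ↦ CA
    C ↦ CB
  step 0 ⇒ step 1: CCA ⇒ CB·CB·C
    A ↦ C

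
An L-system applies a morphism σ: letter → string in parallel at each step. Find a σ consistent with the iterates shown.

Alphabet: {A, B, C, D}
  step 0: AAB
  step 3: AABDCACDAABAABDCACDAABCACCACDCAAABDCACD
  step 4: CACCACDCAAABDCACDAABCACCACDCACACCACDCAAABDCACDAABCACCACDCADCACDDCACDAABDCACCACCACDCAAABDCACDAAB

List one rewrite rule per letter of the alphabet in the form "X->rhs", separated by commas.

A->CAC, B->DCA, C->D, D->AAB

  step 3 ⇒ step 4: AABDCACDAABAABDCACDAABCACCACDCAAABDCACD ⇒ CAC·CAC·DCA·AAB·D·CAC·D·AAB·CAC·CAC·DCA·CAC·CAC·DCA·AAB·D·CAC·D·AAB·CAC·CAC·DCA·D·CAC·D·D·CAC·D·AAB·D·CAC·CAC·CAC·DCA·AAB·D·CAC·D·AAB
    A ↦ CAC
    B ↦ DCA
    C ↦ D
    D ↦ AAB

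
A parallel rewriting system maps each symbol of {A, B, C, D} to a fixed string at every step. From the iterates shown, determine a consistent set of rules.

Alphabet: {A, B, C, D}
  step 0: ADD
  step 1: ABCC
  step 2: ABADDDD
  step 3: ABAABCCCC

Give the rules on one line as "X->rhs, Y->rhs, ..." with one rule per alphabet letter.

A->AB, B->A, C->DD, D->C

  step 2 ⇒ step 3: ABADDDD ⇒ AB·A·AB·C·C·C·C
    A ↦ AB
    B ↦ A
    D ↦ C
  step 1 ⇒ step 2: ABCC ⇒ AB·A·DD·DD
    C ↦ DD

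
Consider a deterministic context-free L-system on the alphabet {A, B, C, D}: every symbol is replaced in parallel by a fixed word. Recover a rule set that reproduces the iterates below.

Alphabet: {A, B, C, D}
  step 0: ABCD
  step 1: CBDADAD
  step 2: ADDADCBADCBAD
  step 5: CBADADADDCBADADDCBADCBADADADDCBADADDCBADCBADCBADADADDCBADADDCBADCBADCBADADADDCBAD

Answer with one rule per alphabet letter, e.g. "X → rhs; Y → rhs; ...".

  step 1 ⇒ step 2: CBDADAD ⇒ AD·D·AD·CB·AD·CB·AD
    A ↦ CB
    B ↦ D
    C ↦ AD
    D ↦ AD

A->CB, B->D, C->AD, D->AD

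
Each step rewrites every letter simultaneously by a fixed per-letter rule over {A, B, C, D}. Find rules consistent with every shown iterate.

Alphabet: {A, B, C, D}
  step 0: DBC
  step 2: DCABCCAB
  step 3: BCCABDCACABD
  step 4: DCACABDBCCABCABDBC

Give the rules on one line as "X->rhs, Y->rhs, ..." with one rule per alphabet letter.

A->B, B->D, C->CA, D->BC

  step 3 ⇒ step 4: BCCABDCACABD ⇒ D·CA·CA·B·D·BC·CA·B·CA·B·D·BC
    A ↦ B
    B ↦ D
    C ↦ CA
    D ↦ BC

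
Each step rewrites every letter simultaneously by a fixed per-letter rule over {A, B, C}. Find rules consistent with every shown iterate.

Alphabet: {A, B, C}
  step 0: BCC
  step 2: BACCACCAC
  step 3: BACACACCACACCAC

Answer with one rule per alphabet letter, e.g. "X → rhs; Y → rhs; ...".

  step 2 ⇒ step 3: BACCACCAC ⇒ BA·C·AC·AC·C·AC·AC·C·AC
    A ↦ C
    B ↦ BA
    C ↦ AC

A->C, B->BA, C->AC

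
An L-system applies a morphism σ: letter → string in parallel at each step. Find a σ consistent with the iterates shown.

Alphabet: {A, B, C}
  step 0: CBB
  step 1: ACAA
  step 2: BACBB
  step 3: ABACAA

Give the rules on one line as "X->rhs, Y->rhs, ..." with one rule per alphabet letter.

A->B, B->A, C->AC

  step 2 ⇒ step 3: BACBB ⇒ A·B·AC·A·A
    A ↦ B
    B ↦ A
    C ↦ AC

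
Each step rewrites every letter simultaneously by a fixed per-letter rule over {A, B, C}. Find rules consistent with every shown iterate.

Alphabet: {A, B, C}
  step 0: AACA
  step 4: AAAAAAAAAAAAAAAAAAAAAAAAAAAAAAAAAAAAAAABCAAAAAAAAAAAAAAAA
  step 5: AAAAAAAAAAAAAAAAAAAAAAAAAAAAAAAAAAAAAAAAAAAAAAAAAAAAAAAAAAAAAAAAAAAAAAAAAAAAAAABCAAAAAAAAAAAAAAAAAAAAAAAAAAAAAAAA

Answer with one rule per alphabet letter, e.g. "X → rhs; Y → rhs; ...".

A->AA, B->A, C->BC

  step 4 ⇒ step 5: AAAAAAAAAAAAAAAAAAAAAAAAAAAAAAAAAAAAAAABCAAAAAAAAAAAAAAAA ⇒ AA·AA·AA·AA·AA·AA·AA·AA·AA·AA·AA·AA·AA·AA·AA·AA·AA·AA·AA·AA·AA·AA·AA·AA·AA·AA·AA·AA·AA·AA·AA·AA·AA·AA·AA·AA·AA·AA·AA·A·BC·AA·AA·AA·AA·AA·AA·AA·AA·AA·AA·AA·AA·AA·AA·AA·AA
    A ↦ AA
    B ↦ A
    C ↦ BC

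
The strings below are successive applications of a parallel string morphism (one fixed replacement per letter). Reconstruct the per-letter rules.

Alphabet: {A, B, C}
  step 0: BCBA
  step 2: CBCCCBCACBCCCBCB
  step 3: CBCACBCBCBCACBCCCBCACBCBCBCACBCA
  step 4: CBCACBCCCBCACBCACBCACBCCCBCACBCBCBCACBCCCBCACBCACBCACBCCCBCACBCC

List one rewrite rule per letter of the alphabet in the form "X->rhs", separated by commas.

A->CC, B->CA, C->CB

  step 3 ⇒ step 4: CBCACBCBCBCACBCCCBCACBCBCBCACBCA ⇒ CB·CA·CB·CC·CB·CA·CB·CA·CB·CA·CB·CC·CB·CA·CB·CB·CB·CA·CB·CC·CB·CA·CB·CA·CB·CA·CB·CC·CB·CA·CB·CC
    A ↦ CC
    B ↦ CA
    C ↦ CB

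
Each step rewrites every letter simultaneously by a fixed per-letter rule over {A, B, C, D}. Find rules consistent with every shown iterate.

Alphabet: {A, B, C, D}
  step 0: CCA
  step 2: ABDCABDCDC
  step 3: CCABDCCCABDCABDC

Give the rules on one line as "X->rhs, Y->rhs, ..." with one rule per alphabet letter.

A->C, B->C, C->DC, D->AB

  step 2 ⇒ step 3: ABDCABDCDC ⇒ C·C·AB·DC·C·C·AB·DC·AB·DC
    A ↦ C
    B ↦ C
    C ↦ DC
    D ↦ AB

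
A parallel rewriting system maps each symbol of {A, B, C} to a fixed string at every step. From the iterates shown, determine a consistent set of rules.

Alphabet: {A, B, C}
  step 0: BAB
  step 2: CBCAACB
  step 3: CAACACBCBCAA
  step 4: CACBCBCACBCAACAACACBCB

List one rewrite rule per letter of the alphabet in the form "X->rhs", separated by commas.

  step 3 ⇒ step 4: CAACACBCBCAA ⇒ CA·CB·CB·CA·CB·CA·A·CA·A·CA·CB·CB
    A ↦ CB
    B ↦ A
    C ↦ CA

A->CB, B->A, C->CA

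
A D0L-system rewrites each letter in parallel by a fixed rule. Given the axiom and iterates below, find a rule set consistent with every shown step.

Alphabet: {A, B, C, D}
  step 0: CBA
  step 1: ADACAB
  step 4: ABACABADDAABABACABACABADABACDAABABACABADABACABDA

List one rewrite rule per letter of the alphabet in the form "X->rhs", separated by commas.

  step 0 ⇒ step 1: CBA ⇒ AD·AC·AB
    A ↦ AB
    B ↦ AC
    C ↦ AD
    D ↦ DA  (constrained at step 1)

A->AB, B->AC, C->AD, D->DA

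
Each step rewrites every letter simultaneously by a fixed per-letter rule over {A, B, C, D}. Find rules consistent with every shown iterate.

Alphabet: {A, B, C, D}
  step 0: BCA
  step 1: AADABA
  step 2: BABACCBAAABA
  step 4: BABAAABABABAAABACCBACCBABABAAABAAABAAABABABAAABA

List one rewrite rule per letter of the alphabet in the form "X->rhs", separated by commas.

  step 1 ⇒ step 2: AADABA ⇒ BA·BA·CC·BA·AA·BA
    A ↦ BA
    B ↦ AA
    D ↦ CC
  step 0 ⇒ step 1: BCA ⇒ AA·DA·BA
    C ↦ DA

A->BA, B->AA, C->DA, D->CC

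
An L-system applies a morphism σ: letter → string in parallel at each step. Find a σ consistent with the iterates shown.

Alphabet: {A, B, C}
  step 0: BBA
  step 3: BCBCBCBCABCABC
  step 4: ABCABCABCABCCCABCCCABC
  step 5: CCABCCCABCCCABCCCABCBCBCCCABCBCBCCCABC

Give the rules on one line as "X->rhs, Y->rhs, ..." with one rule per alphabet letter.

A->CC, B->A, C->BC

  step 4 ⇒ step 5: ABCABCABCABCCCABCCCABC ⇒ CC·A·BC·CC·A·BC·CC·A·BC·CC·A·BC·BC·BC·CC·A·BC·BC·BC·CC·A·BC
    A ↦ CC
    B ↦ A
    C ↦ BC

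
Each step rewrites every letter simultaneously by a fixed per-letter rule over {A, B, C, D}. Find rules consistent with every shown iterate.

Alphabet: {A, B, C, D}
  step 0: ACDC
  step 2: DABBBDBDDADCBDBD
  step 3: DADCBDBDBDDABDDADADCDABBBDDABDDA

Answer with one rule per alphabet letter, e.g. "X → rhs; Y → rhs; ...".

  step 2 ⇒ step 3: DABBBDBDDADCBDBD ⇒ DA·DC·BD·BD·BD·DA·BD·DA·DA·DC·DA·BB·BD·DA·BD·DA
    A ↦ DC
    B ↦ BD
    C ↦ BB
    D ↦ DA

A->DC, B->BD, C->BB, D->DA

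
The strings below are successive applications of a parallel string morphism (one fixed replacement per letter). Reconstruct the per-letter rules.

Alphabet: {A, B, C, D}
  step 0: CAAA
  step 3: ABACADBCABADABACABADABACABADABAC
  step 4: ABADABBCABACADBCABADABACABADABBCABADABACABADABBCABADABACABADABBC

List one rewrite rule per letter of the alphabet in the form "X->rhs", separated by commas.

  step 3 ⇒ step 4: ABACADBCABADABACABADABACABADABAC ⇒ AB·AD·AB·BC·AB·AC·AD·BC·AB·AD·AB·AC·AB·AD·AB·BC·AB·AD·AB·AC·AB·AD·AB·BC·AB·AD·AB·AC·AB·AD·AB·BC
    A ↦ AB
    B ↦ AD
    C ↦ BC
    D ↦ AC

A->AB, B->AD, C->BC, D->AC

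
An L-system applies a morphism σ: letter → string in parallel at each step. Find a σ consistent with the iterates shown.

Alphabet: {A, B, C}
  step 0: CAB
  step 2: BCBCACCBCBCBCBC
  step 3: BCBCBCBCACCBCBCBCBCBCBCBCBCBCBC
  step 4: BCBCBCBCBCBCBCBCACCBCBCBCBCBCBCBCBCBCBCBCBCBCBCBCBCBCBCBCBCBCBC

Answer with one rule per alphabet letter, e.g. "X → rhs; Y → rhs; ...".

  step 3 ⇒ step 4: BCBCBCBCACCBCBCBCBCBCBCBCBCBCBC ⇒ BC·BC·BC·BC·BC·BC·BC·BC·ACC·BC·BC·BC·BC·BC·BC·BC·BC·BC·BC·BC·BC·BC·BC·BC·BC·BC·BC·BC·BC·BC·BC
    A ↦ ACC
    B ↦ BC
    C ↦ BC

A->ACC, B->BC, C->BC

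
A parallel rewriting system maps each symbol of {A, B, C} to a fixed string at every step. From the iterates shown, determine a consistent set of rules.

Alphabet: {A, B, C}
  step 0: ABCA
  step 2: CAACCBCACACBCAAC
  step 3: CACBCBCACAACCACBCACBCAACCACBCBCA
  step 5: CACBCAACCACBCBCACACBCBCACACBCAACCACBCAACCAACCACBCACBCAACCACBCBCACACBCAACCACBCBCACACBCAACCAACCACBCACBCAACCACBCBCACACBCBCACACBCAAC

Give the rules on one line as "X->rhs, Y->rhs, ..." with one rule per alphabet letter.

  step 2 ⇒ step 3: CAACCBCACACBCAAC ⇒ CA·CB·CB·CA·CA·AC·CA·CB·CA·CB·CA·AC·CA·CB·CB·CA
    A ↦ CB
    B ↦ AC
    C ↦ CA

A->CB, B->AC, C->CA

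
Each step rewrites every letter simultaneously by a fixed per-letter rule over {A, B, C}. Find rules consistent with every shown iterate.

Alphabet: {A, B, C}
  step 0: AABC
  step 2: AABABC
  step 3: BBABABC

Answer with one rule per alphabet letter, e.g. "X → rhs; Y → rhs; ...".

  step 2 ⇒ step 3: AABABC ⇒ B·B·A·B·A·BC
    A ↦ B
    B ↦ A
    C ↦ BC

A->B, B->A, C->BC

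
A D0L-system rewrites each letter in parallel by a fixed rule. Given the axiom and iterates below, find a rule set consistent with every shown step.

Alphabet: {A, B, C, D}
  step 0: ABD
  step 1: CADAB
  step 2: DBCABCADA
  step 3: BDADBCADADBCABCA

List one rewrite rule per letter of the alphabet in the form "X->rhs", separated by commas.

  step 2 ⇒ step 3: DBCABCADA ⇒ B·DA·DB·CA·DA·DB·CA·B·CA
    A ↦ CA
    B ↦ DA
    C ↦ DB
    D ↦ B

A->CA, B->DA, C->DB, D->B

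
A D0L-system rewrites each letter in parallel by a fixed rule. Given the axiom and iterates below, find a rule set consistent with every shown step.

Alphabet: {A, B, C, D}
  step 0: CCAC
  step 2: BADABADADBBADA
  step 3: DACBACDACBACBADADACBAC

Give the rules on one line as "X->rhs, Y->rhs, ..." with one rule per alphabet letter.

A->C, B->DA, C->DB, D->BA

  step 2 ⇒ step 3: BADABADADBBADA ⇒ DA·C·BA·C·DA·C·BA·C·BA·DA·DA·C·BA·C
    A ↦ C
    B ↦ DA
    D ↦ BA
    C ↦ DB  (constrained at step 0)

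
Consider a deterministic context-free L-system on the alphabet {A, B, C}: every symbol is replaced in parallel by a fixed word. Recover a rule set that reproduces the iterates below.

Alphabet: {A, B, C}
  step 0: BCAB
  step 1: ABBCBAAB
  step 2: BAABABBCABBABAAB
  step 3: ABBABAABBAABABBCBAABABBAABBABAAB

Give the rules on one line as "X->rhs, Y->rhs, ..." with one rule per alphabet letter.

  step 2 ⇒ step 3: BAABABBCABBABAAB ⇒ AB·BA·BA·AB·BA·AB·AB·BC·BA·AB·AB·BA·AB·BA·BA·AB
    A ↦ BA
    B ↦ AB
    C ↦ BC

A->BA, B->AB, C->BC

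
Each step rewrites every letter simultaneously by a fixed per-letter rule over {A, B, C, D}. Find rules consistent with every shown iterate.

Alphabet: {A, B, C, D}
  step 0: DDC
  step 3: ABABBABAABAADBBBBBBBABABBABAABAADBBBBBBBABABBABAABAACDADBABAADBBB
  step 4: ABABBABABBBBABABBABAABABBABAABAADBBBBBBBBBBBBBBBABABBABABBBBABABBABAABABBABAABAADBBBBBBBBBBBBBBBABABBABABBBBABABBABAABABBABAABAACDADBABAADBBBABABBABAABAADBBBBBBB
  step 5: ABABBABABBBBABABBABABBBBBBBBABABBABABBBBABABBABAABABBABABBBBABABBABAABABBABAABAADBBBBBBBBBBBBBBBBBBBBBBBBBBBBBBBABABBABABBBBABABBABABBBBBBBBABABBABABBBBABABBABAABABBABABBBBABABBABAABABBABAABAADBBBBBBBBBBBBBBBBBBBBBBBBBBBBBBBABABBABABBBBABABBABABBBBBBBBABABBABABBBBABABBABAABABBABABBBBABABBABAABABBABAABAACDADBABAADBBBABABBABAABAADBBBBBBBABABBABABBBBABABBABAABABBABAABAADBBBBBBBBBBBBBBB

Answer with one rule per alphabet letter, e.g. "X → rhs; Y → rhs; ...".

  step 4 ⇒ step 5: ABABBABABBBBABABBABAABABBABAABAADBBBBBBBBBBBBBBBABABBABABBBBABABBABAABABBABAABAADBBBBBBBBBBBBBBBABABBABABBBBABABBABAABABBABAABAACDADBABAADBBBABABBABAABAADBBBBBBB ⇒ ABA·BB·ABA·BB·BB·ABA·BB·ABA·BB·BB·BB·BB·ABA·BB·ABA·BB·BB·ABA·BB·ABA·ABA·BB·ABA·BB·BB·ABA·BB·ABA·ABA·BB·ABA·ABA·ADB·BB·BB·BB·BB·BB·BB·BB·BB·BB·BB·BB·BB·BB·BB·BB·ABA·BB·ABA·BB·BB·ABA·BB·ABA·BB·BB·BB·BB·ABA·BB·ABA·BB·BB·ABA·BB·ABA·ABA·BB·ABA·BB·BB·ABA·BB·ABA·ABA·BB·ABA·ABA·ADB·BB·BB·BB·BB·BB·BB·BB·BB·BB·BB·BB·BB·BB·BB·BB·ABA·BB·ABA·BB·BB·ABA·BB·ABA·BB·BB·BB·BB·ABA·BB·ABA·BB·BB·ABA·BB·ABA·ABA·BB·ABA·BB·BB·ABA·BB·ABA·ABA·BB·ABA·ABA·ACD·ADB·ABA·ADB·BB·ABA·BB·ABA·ABA·ADB·BB·BB·BB·ABA·BB·ABA·BB·BB·ABA·BB·ABA·ABA·BB·ABA·ABA·ADB·BB·BB·BB·BB·BB·BB·BB
    A ↦ ABA
    B ↦ BB
    C ↦ ACD
    D ↦ ADB

A->ABA, B->BB, C->ACD, D->ADB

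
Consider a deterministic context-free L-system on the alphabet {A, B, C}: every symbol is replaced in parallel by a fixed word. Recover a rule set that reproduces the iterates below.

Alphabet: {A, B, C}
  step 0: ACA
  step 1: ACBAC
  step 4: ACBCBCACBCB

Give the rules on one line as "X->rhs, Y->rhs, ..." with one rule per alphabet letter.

A->AC, B->C, C->B

  step 0 ⇒ step 1: ACA ⇒ AC·B·AC
    A ↦ AC
    C ↦ B
    B ↦ C  (constrained at step 1)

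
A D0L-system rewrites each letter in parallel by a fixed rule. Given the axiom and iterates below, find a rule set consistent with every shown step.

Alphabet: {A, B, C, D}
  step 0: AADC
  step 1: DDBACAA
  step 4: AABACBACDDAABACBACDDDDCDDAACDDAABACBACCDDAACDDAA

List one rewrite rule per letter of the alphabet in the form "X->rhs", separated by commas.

  step 0 ⇒ step 1: AADC ⇒ D·D·BAC·AA
    A ↦ D
    C ↦ AA
    D ↦ BAC
    B ↦ CD  (constrained at step 1)

A->D, B->CD, C->AA, D->BAC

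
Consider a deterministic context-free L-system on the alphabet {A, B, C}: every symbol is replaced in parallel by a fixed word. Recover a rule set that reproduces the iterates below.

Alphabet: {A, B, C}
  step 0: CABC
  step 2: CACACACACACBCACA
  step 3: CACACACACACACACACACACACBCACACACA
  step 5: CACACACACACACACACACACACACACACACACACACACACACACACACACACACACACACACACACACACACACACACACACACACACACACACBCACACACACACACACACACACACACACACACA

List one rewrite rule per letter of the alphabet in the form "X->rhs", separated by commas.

  step 2 ⇒ step 3: CACACACACACBCACA ⇒ CA·CA·CA·CA·CA·CA·CA·CA·CA·CA·CA·CB·CA·CA·CA·CA
    A ↦ CA
    B ↦ CB
    C ↦ CA

A->CA, B->CB, C->CA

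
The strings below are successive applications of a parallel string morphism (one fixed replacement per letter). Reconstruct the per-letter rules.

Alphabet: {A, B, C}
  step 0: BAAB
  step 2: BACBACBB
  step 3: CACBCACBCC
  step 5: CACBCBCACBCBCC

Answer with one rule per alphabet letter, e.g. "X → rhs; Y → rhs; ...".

A->AC, B->C, C->B

  step 2 ⇒ step 3: BACBACBB ⇒ C·AC·B·C·AC·B·C·C
    A ↦ AC
    B ↦ C
    C ↦ B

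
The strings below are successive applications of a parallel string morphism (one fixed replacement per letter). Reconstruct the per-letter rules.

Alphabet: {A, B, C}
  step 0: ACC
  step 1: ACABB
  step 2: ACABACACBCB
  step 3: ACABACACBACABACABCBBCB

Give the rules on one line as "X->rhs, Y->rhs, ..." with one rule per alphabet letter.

  step 2 ⇒ step 3: ACABACACBCB ⇒ ACA·B·ACA·CB·ACA·B·ACA·B·CB·B·CB
    A ↦ ACA
    B ↦ CB
    C ↦ B

A->ACA, B->CB, C->B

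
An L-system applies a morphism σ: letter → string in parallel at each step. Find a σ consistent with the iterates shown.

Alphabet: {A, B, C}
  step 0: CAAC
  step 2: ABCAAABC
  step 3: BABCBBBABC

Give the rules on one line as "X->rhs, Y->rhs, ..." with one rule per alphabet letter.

  step 2 ⇒ step 3: ABCAAABC ⇒ B·A·BC·B·B·B·A·BC
    A ↦ B
    B ↦ A
    C ↦ BC

A->B, B->A, C->BC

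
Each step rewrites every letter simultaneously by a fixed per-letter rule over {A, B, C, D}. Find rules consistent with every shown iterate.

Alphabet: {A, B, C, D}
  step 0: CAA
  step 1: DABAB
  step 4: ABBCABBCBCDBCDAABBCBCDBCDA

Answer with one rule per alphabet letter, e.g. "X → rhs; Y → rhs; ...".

A->AB, B->BC, C->D, D->A

  step 0 ⇒ step 1: CAA ⇒ D·AB·AB
    A ↦ AB
    C ↦ D
    B ↦ BC  (constrained at step 1)
    D ↦ A  (constrained at step 1)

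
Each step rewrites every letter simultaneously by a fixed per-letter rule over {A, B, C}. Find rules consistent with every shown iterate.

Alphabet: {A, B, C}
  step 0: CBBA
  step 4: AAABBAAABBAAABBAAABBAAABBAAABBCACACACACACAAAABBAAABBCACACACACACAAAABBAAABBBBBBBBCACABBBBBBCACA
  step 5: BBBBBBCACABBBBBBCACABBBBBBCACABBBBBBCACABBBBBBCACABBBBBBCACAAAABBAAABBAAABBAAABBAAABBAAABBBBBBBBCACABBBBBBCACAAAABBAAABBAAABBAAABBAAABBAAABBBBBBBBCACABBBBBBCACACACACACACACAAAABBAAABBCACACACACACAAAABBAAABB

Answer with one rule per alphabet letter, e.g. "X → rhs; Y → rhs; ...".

  step 4 ⇒ step 5: AAABBAAABBAAABBAAABBAAABBAAABBCACACACACACAAAABBAAABBCACACACACACAAAABBAAABBBBBBBBCACABBBBBBCACA ⇒ BB·BB·BB·CA·CA·BB·BB·BB·CA·CA·BB·BB·BB·CA·CA·BB·BB·BB·CA·CA·BB·BB·BB·CA·CA·BB·BB·BB·CA·CA·AAA·BB·AAA·BB·AAA·BB·AAA·BB·AAA·BB·AAA·BB·BB·BB·BB·CA·CA·BB·BB·BB·CA·CA·AAA·BB·AAA·BB·AAA·BB·AAA·BB·AAA·BB·AAA·BB·BB·BB·BB·CA·CA·BB·BB·BB·CA·CA·CA·CA·CA·CA·CA·CA·AAA·BB·AAA·BB·CA·CA·CA·CA·CA·CA·AAA·BB·AAA·BB
    A ↦ BB
    B ↦ CA
    C ↦ AAA

A->BB, B->CA, C->AAA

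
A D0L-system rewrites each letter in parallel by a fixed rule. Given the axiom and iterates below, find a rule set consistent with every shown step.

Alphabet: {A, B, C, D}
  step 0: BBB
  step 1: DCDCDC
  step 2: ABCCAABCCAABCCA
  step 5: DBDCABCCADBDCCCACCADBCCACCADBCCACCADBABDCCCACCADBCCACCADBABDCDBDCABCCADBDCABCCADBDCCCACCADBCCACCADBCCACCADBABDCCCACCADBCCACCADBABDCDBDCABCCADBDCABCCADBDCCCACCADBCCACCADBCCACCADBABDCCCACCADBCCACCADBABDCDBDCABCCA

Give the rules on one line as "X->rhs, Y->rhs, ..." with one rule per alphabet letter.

  step 1 ⇒ step 2: DCDCDC ⇒ AB·CCA·AB·CCA·AB·CCA
    C ↦ CCA
    D ↦ AB
    A ↦ DB  (constrained at step 2)
  step 0 ⇒ step 1: BBB ⇒ DC·DC·DC
    B ↦ DC

A->DB, B->DC, C->CCA, D->AB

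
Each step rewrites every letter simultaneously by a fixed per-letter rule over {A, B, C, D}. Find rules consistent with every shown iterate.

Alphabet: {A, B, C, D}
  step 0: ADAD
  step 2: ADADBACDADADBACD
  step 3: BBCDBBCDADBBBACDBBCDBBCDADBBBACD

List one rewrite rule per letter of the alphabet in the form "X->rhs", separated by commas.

A->BB, B->AD, C->BA, D->CD

  step 2 ⇒ step 3: ADADBACDADADBACD ⇒ BB·CD·BB·CD·AD·BB·BA·CD·BB·CD·BB·CD·AD·BB·BA·CD
    A ↦ BB
    B ↦ AD
    C ↦ BA
    D ↦ CD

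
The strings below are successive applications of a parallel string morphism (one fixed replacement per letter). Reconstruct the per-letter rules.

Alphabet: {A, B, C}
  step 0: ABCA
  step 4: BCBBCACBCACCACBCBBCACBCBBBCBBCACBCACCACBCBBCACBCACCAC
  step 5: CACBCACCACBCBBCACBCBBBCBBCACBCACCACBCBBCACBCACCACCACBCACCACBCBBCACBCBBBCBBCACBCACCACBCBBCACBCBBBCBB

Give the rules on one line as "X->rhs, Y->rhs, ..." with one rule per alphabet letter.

  step 4 ⇒ step 5: BCBBCACBCACCACBCBBCACBCBBBCBBCACBCACCACBCBBCACBCACCAC ⇒ CAC·B·CAC·CAC·B·CB·B·CAC·B·CB·B·B·CB·B·CAC·B·CAC·CAC·B·CB·B·CAC·B·CAC·CAC·CAC·B·CAC·CAC·B·CB·B·CAC·B·CB·B·B·CB·B·CAC·B·CAC·CAC·B·CB·B·CAC·B·CB·B·B·CB·B
    A ↦ CB
    B ↦ CAC
    C ↦ B

A->CB, B->CAC, C->B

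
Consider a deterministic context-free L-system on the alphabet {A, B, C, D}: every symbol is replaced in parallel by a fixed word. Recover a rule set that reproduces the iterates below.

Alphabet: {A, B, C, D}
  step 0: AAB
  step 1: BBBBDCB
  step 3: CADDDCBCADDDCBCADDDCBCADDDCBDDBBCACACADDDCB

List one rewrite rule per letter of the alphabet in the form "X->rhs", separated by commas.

A->BB, B->DCB, C->DD, D->CA

  step 0 ⇒ step 1: AAB ⇒ BB·BB·DCB
    A ↦ BB
    B ↦ DCB
    C ↦ DD  (constrained at step 1)
    D ↦ CA  (constrained at step 1)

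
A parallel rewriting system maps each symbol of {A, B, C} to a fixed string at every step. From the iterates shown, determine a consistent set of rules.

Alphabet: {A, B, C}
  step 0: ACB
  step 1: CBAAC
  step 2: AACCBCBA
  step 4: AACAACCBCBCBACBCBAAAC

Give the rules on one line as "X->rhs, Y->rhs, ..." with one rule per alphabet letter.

A->CB, B->AC, C->A

  step 1 ⇒ step 2: CBAAC ⇒ A·AC·CB·CB·A
    A ↦ CB
    B ↦ AC
    C ↦ A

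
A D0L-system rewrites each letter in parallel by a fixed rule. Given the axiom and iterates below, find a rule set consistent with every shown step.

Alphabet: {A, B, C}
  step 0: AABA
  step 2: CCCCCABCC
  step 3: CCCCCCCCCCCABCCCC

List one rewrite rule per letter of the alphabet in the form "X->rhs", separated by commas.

A->C, B->AB, C->CC

  step 2 ⇒ step 3: CCCCCABCC ⇒ CC·CC·CC·CC·CC·C·AB·CC·CC
    A ↦ C
    B ↦ AB
    C ↦ CC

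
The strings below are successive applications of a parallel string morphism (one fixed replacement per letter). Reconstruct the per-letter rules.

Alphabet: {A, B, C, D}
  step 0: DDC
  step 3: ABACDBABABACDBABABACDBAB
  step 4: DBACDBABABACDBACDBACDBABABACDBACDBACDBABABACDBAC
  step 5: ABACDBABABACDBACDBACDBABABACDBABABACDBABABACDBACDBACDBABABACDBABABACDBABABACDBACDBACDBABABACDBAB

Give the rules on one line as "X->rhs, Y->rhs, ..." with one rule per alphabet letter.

A->DB, B->AC, C->AB, D->AB

  step 4 ⇒ step 5: DBACDBABABACDBACDBACDBABABACDBACDBACDBABABACDBAC ⇒ AB·AC·DB·AB·AB·AC·DB·AC·DB·AC·DB·AB·AB·AC·DB·AB·AB·AC·DB·AB·AB·AC·DB·AC·DB·AC·DB·AB·AB·AC·DB·AB·AB·AC·DB·AB·AB·AC·DB·AC·DB·AC·DB·AB·AB·AC·DB·AB
    A ↦ DB
    B ↦ AC
    C ↦ AB
    D ↦ AB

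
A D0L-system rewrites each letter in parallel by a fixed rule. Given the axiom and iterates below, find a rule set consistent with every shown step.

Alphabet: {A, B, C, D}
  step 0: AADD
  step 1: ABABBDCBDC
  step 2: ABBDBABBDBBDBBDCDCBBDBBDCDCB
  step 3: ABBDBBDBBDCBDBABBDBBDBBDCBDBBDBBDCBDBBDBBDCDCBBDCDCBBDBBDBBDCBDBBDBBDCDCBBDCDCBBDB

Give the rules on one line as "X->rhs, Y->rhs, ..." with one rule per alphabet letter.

A->AB, B->BDB, C->DCB, D->BDC

  step 2 ⇒ step 3: ABBDBABBDBBDBBDCDCBBDBBDCDCB ⇒ AB·BDB·BDB·BDC·BDB·AB·BDB·BDB·BDC·BDB·BDB·BDC·BDB·BDB·BDC·DCB·BDC·DCB·BDB·BDB·BDC·BDB·BDB·BDC·DCB·BDC·DCB·BDB
    A ↦ AB
    B ↦ BDB
    C ↦ DCB
    D ↦ BDC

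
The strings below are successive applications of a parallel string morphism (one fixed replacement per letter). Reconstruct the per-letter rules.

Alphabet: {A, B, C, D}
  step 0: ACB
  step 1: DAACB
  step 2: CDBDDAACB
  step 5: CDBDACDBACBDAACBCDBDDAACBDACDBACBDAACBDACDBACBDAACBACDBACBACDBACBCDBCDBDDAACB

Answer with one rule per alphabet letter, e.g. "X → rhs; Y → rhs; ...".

A->D, B->ACB, C->A, D->CDB

  step 1 ⇒ step 2: DAACB ⇒ CDB·D·D·A·ACB
    A ↦ D
    B ↦ ACB
    C ↦ A
    D ↦ CDB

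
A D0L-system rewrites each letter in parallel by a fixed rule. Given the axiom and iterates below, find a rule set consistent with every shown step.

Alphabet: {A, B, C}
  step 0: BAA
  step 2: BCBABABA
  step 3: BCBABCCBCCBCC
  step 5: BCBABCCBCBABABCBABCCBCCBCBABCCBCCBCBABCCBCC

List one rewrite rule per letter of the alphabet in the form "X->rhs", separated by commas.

  step 2 ⇒ step 3: BCBABABA ⇒ BC·BA·BC·C·BC·C·BC·C
    A ↦ C
    B ↦ BC
    C ↦ BA

A->C, B->BC, C->BA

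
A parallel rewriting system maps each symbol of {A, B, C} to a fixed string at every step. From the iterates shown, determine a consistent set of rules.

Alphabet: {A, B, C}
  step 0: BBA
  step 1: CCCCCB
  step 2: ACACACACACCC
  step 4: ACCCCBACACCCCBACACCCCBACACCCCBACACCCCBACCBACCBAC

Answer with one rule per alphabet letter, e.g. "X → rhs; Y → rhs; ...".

  step 1 ⇒ step 2: CCCCCB ⇒ AC·AC·AC·AC·AC·CC
    B ↦ CC
    C ↦ AC
  step 0 ⇒ step 1: BBA ⇒ CC·CC·CB
    A ↦ CB

A->CB, B->CC, C->AC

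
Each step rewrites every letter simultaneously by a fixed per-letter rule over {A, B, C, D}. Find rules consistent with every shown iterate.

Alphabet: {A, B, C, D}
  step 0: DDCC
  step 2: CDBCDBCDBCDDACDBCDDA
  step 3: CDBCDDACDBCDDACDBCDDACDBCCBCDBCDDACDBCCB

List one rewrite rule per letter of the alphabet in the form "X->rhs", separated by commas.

A->B, B->DDA, C->CDB, D->C

  step 2 ⇒ step 3: CDBCDBCDBCDDACDBCDDA ⇒ CDB·C·DDA·CDB·C·DDA·CDB·C·DDA·CDB·C·C·B·CDB·C·DDA·CDB·C·C·B
    A ↦ B
    B ↦ DDA
    C ↦ CDB
    D ↦ C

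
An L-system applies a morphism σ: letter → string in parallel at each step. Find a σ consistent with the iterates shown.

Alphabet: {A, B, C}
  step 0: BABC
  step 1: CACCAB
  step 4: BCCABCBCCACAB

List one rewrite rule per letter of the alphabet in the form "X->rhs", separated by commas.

A->C, B->CA, C->B

  step 0 ⇒ step 1: BABC ⇒ CA·C·CA·B
    A ↦ C
    B ↦ CA
    C ↦ B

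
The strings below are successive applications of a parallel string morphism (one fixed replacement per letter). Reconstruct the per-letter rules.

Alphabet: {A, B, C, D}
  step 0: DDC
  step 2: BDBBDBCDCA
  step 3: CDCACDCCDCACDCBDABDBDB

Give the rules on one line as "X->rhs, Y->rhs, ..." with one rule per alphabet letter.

A->BDB, B->CDC, C->BD, D->A

  step 2 ⇒ step 3: BDBBDBCDCA ⇒ CDC·A·CDC·CDC·A·CDC·BD·A·BD·BDB
    A ↦ BDB
    B ↦ CDC
    C ↦ BD
    D ↦ A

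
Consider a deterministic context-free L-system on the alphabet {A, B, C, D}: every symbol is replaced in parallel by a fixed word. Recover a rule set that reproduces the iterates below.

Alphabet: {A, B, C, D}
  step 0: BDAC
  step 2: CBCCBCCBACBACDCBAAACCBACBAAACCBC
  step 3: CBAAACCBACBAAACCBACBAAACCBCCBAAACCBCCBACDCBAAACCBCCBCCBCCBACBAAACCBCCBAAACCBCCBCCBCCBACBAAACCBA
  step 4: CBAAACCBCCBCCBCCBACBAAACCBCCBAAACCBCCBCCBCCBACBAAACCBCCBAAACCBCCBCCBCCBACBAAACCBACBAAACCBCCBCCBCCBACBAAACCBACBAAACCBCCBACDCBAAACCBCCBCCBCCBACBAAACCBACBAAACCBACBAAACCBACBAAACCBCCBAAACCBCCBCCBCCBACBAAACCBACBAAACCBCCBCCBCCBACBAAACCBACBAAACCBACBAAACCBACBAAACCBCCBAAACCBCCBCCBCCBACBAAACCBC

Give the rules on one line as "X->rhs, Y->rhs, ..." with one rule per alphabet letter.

  step 3 ⇒ step 4: CBAAACCBACBAAACCBACBAAACCBCCBAAACCBCCBACDCBAAACCBCCBCCBCCBACBAAACCBCCBAAACCBCCBCCBCCBACBAAACCBA ⇒ CBA·AAC·CBC·CBC·CBC·CBA·CBA·AAC·CBC·CBA·AAC·CBC·CBC·CBC·CBA·CBA·AAC·CBC·CBA·AAC·CBC·CBC·CBC·CBA·CBA·AAC·CBA·CBA·AAC·CBC·CBC·CBC·CBA·CBA·AAC·CBA·CBA·AAC·CBC·CBA·CD·CBA·AAC·CBC·CBC·CBC·CBA·CBA·AAC·CBA·CBA·AAC·CBA·CBA·AAC·CBA·CBA·AAC·CBC·CBA·AAC·CBC·CBC·CBC·CBA·CBA·AAC·CBA·CBA·AAC·CBC·CBC·CBC·CBA·CBA·AAC·CBA·CBA·AAC·CBA·CBA·AAC·CBA·CBA·AAC·CBC·CBA·AAC·CBC·CBC·CBC·CBA·CBA·AAC·CBC
    A ↦ CBC
    B ↦ AAC
    C ↦ CBA
    D ↦ CD

A->CBC, B->AAC, C->CBA, D->CD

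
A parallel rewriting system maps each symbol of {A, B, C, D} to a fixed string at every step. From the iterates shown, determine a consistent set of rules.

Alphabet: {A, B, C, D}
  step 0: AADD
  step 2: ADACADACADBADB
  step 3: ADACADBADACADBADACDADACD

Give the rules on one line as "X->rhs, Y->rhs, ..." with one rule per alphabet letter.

  step 2 ⇒ step 3: ADACADACADBADB ⇒ AD·AC·AD·B·AD·AC·AD·B·AD·AC·D·AD·AC·D
    A ↦ AD
    B ↦ D
    C ↦ B
    D ↦ AC

A->AD, B->D, C->B, D->AC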